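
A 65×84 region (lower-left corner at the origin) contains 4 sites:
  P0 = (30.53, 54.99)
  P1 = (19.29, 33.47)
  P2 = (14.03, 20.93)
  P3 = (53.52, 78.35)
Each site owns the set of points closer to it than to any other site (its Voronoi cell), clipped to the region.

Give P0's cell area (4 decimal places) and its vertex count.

Area of P0's cell: 2032.2462 (5 vertices)

1. box [0,65]×[0,84]: [(0, 0) (65, 0) (65, 84) (0, 84)]
2. ⊥bis P0·P1 via (24.91,44.23): [(0, 57.2406) (65, 23.2908) (65, 84) (0, 84)]  |A|=2842.7291
3. ⊥bis P0·P2 via (22.28,37.96): [(0, 57.2406) (65, 23.2908) (65, 84) (0, 84)]  |A|=2842.7291
4. ⊥bis P0·P3 via (42.025,66.67): [(0, 57.2406) (65, 23.2908) (65, 44.0589) (24.4161, 84) (0, 84)]  |A|=2032.2462
5. canonical 5-gon: [(0, 57.2406) (65, 23.2908) (65, 44.0589) (24.4161, 84) (0, 84)]
6. shoelace: 2032.2462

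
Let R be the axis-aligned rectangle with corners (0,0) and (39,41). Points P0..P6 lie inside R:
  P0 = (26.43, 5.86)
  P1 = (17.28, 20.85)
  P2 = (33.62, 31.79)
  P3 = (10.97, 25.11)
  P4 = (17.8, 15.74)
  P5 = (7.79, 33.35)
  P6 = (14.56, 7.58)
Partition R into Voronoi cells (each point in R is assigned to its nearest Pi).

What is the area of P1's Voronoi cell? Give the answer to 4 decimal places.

Area of P1's cell: 140.6355

1. box [0,39]×[0,41]: [(0, 0) (39, 0) (39, 41) (0, 41)]
2. ⊥bis P1·P0 via (21.855,13.355): [(0, 0.0146) (39, 23.8204) (39, 41) (0, 41)]  |A|=1134.2178
3. ⊥bis P1·P2 via (25.45,26.32): [(0, 0.0146) (30.5691, 18.6741) (15.6214, 41) (0, 41)]  |A|=800.8244
4. ⊥bis P1·P3 via (14.125,22.98): [(0, 2.0578) (0, 0.0146) (30.5691, 18.6741) (20.9338, 33.0654)]  |A|=331.2443
5. ⊥bis P1·P4 via (17.54,18.295): [(10.4768, 17.5762) (29.9757, 19.5605) (20.9338, 33.0654)]  |A|=140.6355
6. ⊥bis P1·P5 via (12.535,27.1): [(10.4768, 17.5762) (29.9757, 19.5605) (20.9338, 33.0654)]  |A|=140.6355
7. ⊥bis P1·P6 via (15.92,14.215): [(10.4768, 17.5762) (29.9757, 19.5605) (20.9338, 33.0654)]  |A|=140.6355
8. canonical 3-gon: [(10.4768, 17.5762) (29.9757, 19.5605) (20.9338, 33.0654)]
9. shoelace: 140.6355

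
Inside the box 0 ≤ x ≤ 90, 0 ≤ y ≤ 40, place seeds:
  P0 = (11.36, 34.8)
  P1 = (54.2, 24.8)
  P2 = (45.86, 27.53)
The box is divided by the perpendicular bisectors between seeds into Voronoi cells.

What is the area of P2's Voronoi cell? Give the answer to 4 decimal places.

Area of P2's cell: 870.1880

1. box [0,90]×[0,40]: [(0, 0) (90, 0) (90, 40) (0, 40)]
2. ⊥bis P2·P0 via (28.61,31.165): [(22.0428, 0) (90, 0) (90, 40) (30.4718, 40)]  |A|=2549.7096
3. ⊥bis P2·P1 via (50.03,26.165): [(22.0428, 0) (41.4652, 0) (54.5587, 40) (30.4718, 40)]  |A|=870.188
4. canonical 4-gon: [(22.0428, 0) (41.4652, 0) (54.5587, 40) (30.4718, 40)]
5. shoelace: 870.188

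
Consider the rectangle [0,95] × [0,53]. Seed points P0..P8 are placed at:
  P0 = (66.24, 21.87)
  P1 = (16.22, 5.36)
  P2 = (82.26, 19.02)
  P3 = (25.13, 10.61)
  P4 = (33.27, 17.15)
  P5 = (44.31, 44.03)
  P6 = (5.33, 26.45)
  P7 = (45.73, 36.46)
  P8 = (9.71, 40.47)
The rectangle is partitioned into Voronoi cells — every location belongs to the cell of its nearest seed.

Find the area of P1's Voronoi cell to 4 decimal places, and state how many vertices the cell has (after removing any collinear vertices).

Area of P1's cell: 304.5871 (4 vertices)

1. box [0,95]×[0,53]: [(0, 0) (95, 0) (95, 53) (0, 53)]
2. ⊥bis P1·P0 via (41.23,13.615): [(0, 0) (45.7239, 0) (28.2303, 53) (0, 53)]  |A|=1959.7849
3. ⊥bis P1·P2 via (49.24,12.19): [(0, 0) (45.7239, 0) (28.2303, 53) (0, 53)]  |A|=1959.7849
4. ⊥bis P1·P3 via (20.675,7.985): [(0, 43.0734) (0, 0) (25.38, 0)]  |A|=546.6011
5. ⊥bis P1·P4 via (24.745,11.255): [(0, 43.0734) (0, 0) (25.38, 0)]  |A|=546.6011
6. ⊥bis P1·P5 via (30.265,24.695): [(0, 43.0734) (0, 0) (25.38, 0)]  |A|=546.6011
7. ⊥bis P1·P6 via (10.775,15.905): [(14.7875, 17.9769) (0, 10.3412) (0, 0) (25.38, 0)]  |A|=304.5871
8. ⊥bis P1·P7 via (30.975,20.91): [(14.7875, 17.9769) (0, 10.3412) (0, 0) (25.38, 0)]  |A|=304.5871
9. ⊥bis P1·P8 via (12.965,22.915): [(14.7875, 17.9769) (0, 10.3412) (0, 0) (25.38, 0)]  |A|=304.5871
10. canonical 4-gon: [(14.7875, 17.9769) (0, 10.3412) (0, 0) (25.38, 0)]
11. shoelace: 304.5871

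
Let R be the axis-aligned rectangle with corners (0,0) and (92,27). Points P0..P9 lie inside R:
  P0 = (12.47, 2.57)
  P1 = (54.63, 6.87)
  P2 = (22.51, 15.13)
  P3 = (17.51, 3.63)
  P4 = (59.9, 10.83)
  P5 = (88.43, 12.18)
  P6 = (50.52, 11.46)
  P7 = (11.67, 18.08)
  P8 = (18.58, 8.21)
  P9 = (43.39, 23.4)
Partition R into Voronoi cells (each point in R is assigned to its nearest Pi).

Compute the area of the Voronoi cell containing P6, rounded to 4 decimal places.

1. box [0,92]×[0,27]: [(0, 0) (92, 0) (92, 27) (0, 27)]
2. ⊥bis P6·P0 via (31.495,7.015): [(33.134, 0) (92, 0) (92, 27) (26.8257, 27)]  |A|=1674.5442
3. ⊥bis P6·P1 via (52.575,9.165): [(33.134, 0) (42.3396, 0) (72.4929, 27) (26.8257, 27)]  |A|=740.7837
4. ⊥bis P6·P2 via (36.515,13.295): [(34.773, 0) (42.3396, 0) (72.4929, 27) (38.3107, 27)]  |A|=563.6093
5. ⊥bis P6·P3 via (34.015,7.545): [(35.1401, 2.8017) (35.8047, 0) (42.3396, 0) (72.4929, 27) (38.3107, 27)]  |A|=562.1641
6. ⊥bis P6·P4 via (55.21,11.145): [(35.1401, 2.8017) (35.8047, 0) (42.3396, 0) (55.2371, 11.5487) (56.2749, 27) (38.3107, 27)]  |A|=436.8694
7. ⊥bis P6·P5 via (69.475,11.82): [(35.1401, 2.8017) (35.8047, 0) (42.3396, 0) (55.2371, 11.5487) (56.2749, 27) (38.3107, 27)]  |A|=436.8694
8. ⊥bis P6·P7 via (31.095,14.77): [(35.1401, 2.8017) (35.8047, 0) (42.3396, 0) (55.2371, 11.5487) (56.2749, 27) (38.3107, 27)]  |A|=436.8694
9. ⊥bis P6·P8 via (34.55,9.835): [(35.2108, 3.341) (35.36, 1.8748) (35.8047, 0) (42.3396, 0) (55.2371, 11.5487) (56.2749, 27) (38.3107, 27)]  |A|=436.7774
10. ⊥bis P6·P9 via (46.955,17.43): [(36.2166, 11.0175) (35.2108, 3.341) (35.36, 1.8748) (35.8047, 0) (42.3396, 0) (55.2371, 11.5487) (55.9947, 22.8281)]  |A|=253.6196
11. canonical 7-gon: [(36.2166, 11.0175) (35.2108, 3.341) (35.36, 1.8748) (35.8047, 0) (42.3396, 0) (55.2371, 11.5487) (55.9947, 22.8281)]
12. shoelace: 253.6196

Area of P6's cell: 253.6196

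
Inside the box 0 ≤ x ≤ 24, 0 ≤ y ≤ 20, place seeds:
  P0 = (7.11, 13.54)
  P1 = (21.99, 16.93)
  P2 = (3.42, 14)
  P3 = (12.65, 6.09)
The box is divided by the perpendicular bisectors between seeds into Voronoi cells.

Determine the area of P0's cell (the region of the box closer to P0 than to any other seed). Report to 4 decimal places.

Area of P0's cell: 93.4902

1. box [0,24]×[0,20]: [(0, 0) (24, 0) (24, 20) (0, 20)]
2. ⊥bis P0·P1 via (14.55,15.235): [(0, 0) (18.0209, 0) (13.4644, 20) (0, 20)]  |A|=314.853
3. ⊥bis P0·P2 via (5.265,13.77): [(3.5484, 0) (18.0209, 0) (13.4644, 20) (6.0416, 20)]  |A|=218.9525
4. ⊥bis P0·P3 via (9.88,9.815): [(4.2501, 5.6284) (14.9294, 13.5698) (13.4644, 20) (6.0416, 20)]  |A|=93.4902
5. canonical 4-gon: [(4.2501, 5.6284) (14.9294, 13.5698) (13.4644, 20) (6.0416, 20)]
6. shoelace: 93.4902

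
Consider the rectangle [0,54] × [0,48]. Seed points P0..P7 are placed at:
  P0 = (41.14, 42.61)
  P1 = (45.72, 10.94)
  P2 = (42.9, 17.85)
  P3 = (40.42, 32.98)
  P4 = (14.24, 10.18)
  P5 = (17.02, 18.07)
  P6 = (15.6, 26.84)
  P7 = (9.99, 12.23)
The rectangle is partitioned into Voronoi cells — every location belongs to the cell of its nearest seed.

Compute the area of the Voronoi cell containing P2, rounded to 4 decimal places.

1. box [0,54]×[0,48]: [(0, 0) (54, 0) (54, 48) (0, 48)]
2. ⊥bis P2·P0 via (42.02,30.23): [(0, 27.2431) (0, 0) (54, 0) (54, 31.0816)]  |A|=1574.7665
3. ⊥bis P2·P1 via (44.31,14.395): [(0, 27.2431) (0, 0) (9.0371, 0) (54, 18.3495) (54, 31.0816)]  |A|=1162.2429
4. ⊥bis P2·P3 via (41.66,25.415): [(0, 18.5864) (0, 0) (9.0371, 0) (54, 18.3495) (54, 27.4377)]  |A|=830.1265
5. ⊥bis P2·P4 via (28.57,14.015): [(26.1974, 22.8805) (30.0281, 8.5665) (54, 18.3495) (54, 27.4377)]  |A|=316.6415
6. ⊥bis P2·P5 via (29.96,17.96): [(30.0071, 23.5049) (29.8847, 9.1024) (30.0281, 8.5665) (54, 18.3495) (54, 27.4377)]  |A|=289.2449
7. ⊥bis P2·P6 via (29.25,22.345): [(30.0071, 23.5049) (29.8847, 9.1024) (30.0281, 8.5665) (54, 18.3495) (54, 27.4377)]  |A|=289.2449
8. ⊥bis P2·P7 via (26.445,15.04): [(30.0071, 23.5049) (29.8847, 9.1024) (30.0281, 8.5665) (54, 18.3495) (54, 27.4377)]  |A|=289.2449
9. canonical 5-gon: [(30.0071, 23.5049) (29.8847, 9.1024) (30.0281, 8.5665) (54, 18.3495) (54, 27.4377)]
10. shoelace: 289.2449

Area of P2's cell: 289.2449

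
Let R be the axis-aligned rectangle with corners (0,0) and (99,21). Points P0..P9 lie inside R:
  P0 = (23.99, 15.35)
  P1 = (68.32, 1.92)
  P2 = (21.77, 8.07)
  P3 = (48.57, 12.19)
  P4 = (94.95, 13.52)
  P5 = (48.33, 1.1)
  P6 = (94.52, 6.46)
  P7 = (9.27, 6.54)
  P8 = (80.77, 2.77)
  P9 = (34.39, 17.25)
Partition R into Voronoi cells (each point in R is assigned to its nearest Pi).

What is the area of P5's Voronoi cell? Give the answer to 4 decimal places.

Area of P5's cell: 151.9234

1. box [0,99]×[0,21]: [(0, 0) (99, 0) (99, 21) (0, 21)]
2. ⊥bis P5·P0 via (36.16,8.225): [(31.3446, 0) (99, 0) (99, 21) (43.6392, 21)]  |A|=1291.6698
3. ⊥bis P5·P1 via (58.325,1.51): [(31.3446, 0) (58.3869, 0) (57.5255, 21) (43.6392, 21)]  |A|=429.7506
4. ⊥bis P5·P2 via (35.05,4.585): [(35.8795, 7.7459) (33.8468, 0) (58.3869, 0) (57.5255, 21) (43.6392, 21)]  |A|=420.0599
5. ⊥bis P5·P3 via (48.45,6.645): [(35.6632, 6.9217) (33.8468, 0) (58.3869, 0) (58.1229, 6.4357)]  |A|=157.1376
6. ⊥bis P5·P4 via (71.64,7.31): [(35.6632, 6.9217) (33.8468, 0) (58.3869, 0) (58.1229, 6.4357)]  |A|=157.1376
7. ⊥bis P5·P6 via (71.425,3.78): [(35.6632, 6.9217) (33.8468, 0) (58.3869, 0) (58.1229, 6.4357)]  |A|=157.1376
8. ⊥bis P5·P7 via (28.8,3.82): [(35.6632, 6.9217) (33.8468, 0) (58.3869, 0) (58.1229, 6.4357)]  |A|=157.1376
9. ⊥bis P5·P8 via (64.55,1.935): [(35.6632, 6.9217) (33.8468, 0) (58.3869, 0) (58.1229, 6.4357)]  |A|=157.1376
10. ⊥bis P5·P9 via (41.36,9.175): [(38.674, 6.8566) (34.7594, 3.4776) (33.8468, 0) (58.3869, 0) (58.1229, 6.4357)]  |A|=151.9234
11. canonical 5-gon: [(38.674, 6.8566) (34.7594, 3.4776) (33.8468, 0) (58.3869, 0) (58.1229, 6.4357)]
12. shoelace: 151.9234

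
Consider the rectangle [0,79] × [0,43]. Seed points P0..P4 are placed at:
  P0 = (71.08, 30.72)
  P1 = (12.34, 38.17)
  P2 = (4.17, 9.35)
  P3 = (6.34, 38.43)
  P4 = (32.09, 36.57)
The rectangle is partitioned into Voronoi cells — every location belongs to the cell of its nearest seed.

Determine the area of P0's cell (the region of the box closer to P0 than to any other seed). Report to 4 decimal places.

Area of P0's cell: 1257.2003

1. box [0,79]×[0,43]: [(0, 0) (79, 0) (79, 43) (0, 43)]
2. ⊥bis P0·P1 via (41.71,34.445): [(37.3413, 0) (79, 0) (79, 43) (42.795, 43)]  |A|=1674.0681
3. ⊥bis P0·P2 via (37.625,20.035): [(39.2408, 14.976) (44.0239, 0) (79, 0) (79, 43) (42.795, 43)]  |A|=1624.0292
4. ⊥bis P0·P3 via (38.71,34.575): [(39.2408, 14.976) (44.0239, 0) (79, 0) (79, 43) (42.795, 43)]  |A|=1624.0292
5. ⊥bis P0·P4 via (51.585,33.645): [(46.537, 0) (79, 0) (79, 43) (52.9886, 43)]  |A|=1257.2003
6. canonical 4-gon: [(46.537, 0) (79, 0) (79, 43) (52.9886, 43)]
7. shoelace: 1257.2003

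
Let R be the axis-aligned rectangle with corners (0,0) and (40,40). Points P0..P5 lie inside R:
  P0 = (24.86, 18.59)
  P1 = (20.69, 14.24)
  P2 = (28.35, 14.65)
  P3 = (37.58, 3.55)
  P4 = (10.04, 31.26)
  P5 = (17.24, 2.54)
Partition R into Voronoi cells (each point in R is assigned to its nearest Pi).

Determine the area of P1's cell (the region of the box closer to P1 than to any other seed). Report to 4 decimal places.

1. box [0,40]×[0,40]: [(0, 0) (40, 0) (40, 40) (0, 40)]
2. ⊥bis P1·P0 via (22.775,16.415): [(0, 38.2476) (0, 0) (39.8986, 0)]  |A|=763.0118
3. ⊥bis P1·P2 via (24.52,14.445): [(24.5032, 14.7583) (0, 38.2476) (0, 0) (25.2932, 0)]  |A|=655.2366
4. ⊥bis P1·P3 via (29.135,8.895): [(25.1537, 2.6047) (24.5032, 14.7583) (0, 38.2476) (0, 0) (23.5052, 0)]  |A|=652.908
5. ⊥bis P1·P4 via (15.365,22.75): [(25.1537, 2.6047) (24.5032, 14.7583) (15.85, 23.0535) (0, 13.1356) (0, 0) (23.5052, 0)]  |A|=453.8957
6. ⊥bis P1·P5 via (18.965,8.39): [(24.9384, 6.6286) (24.5032, 14.7583) (15.85, 23.0535) (0.9197, 13.7111)]  |A|=198.437
7. canonical 4-gon: [(24.9384, 6.6286) (24.5032, 14.7583) (15.85, 23.0535) (0.9197, 13.7111)]
8. shoelace: 198.437

Area of P1's cell: 198.4370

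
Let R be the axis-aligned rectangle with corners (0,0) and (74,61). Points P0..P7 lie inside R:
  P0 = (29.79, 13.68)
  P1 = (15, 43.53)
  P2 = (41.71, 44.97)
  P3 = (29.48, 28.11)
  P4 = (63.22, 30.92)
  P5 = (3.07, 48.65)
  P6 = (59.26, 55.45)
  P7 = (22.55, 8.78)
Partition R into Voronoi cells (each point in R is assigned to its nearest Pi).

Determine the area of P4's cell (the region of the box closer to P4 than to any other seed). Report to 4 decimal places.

1. box [0,74]×[0,61]: [(0, 0) (74, 0) (74, 61) (0, 61)]
2. ⊥bis P4·P0 via (46.505,22.3): [(58.0052, 0) (74, 0) (74, 61) (26.5472, 61)]  |A|=1935.1504
3. ⊥bis P4·P1 via (39.11,37.225): [(39.0084, 36.8366) (58.0052, 0) (74, 0) (74, 61) (45.3274, 61)]  |A|=1708.2539
4. ⊥bis P4·P2 via (52.465,37.945): [(44.6259, 25.9437) (58.0052, 0) (74, 0) (74, 61) (67.5242, 61)]  |A|=1216.9004
5. ⊥bis P4·P3 via (46.35,29.515): [(46.4188, 28.6886) (47.0368, 21.2688) (58.0052, 0) (74, 0) (74, 61) (67.5242, 61)]  |A|=1209.4009
6. ⊥bis P4·P5 via (33.145,39.785): [(46.4188, 28.6886) (47.0368, 21.2688) (58.0052, 0) (74, 0) (74, 61) (67.5242, 61)]  |A|=1209.4009
7. ⊥bis P4·P6 via (61.24,43.185): [(55.2568, 42.2191) (46.4188, 28.6886) (47.0368, 21.2688) (58.0052, 0) (74, 0) (74, 45.2449)]  |A|=1000.9394
8. ⊥bis P4·P7 via (42.885,19.85): [(55.2568, 42.2191) (46.4188, 28.6886) (47.0368, 21.2688) (58.0052, 0) (74, 0) (74, 45.2449)]  |A|=1000.9394
9. canonical 6-gon: [(55.2568, 42.2191) (46.4188, 28.6886) (47.0368, 21.2688) (58.0052, 0) (74, 0) (74, 45.2449)]
10. shoelace: 1000.9394

Area of P4's cell: 1000.9394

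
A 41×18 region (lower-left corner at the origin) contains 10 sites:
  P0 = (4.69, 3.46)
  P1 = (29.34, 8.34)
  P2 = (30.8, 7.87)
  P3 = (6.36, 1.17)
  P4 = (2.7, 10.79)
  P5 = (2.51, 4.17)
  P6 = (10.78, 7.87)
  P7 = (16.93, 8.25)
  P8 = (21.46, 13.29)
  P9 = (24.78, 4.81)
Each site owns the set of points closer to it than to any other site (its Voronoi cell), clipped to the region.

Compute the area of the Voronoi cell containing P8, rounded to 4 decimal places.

Area of P8's cell: 97.2029

1. box [0,41]×[0,18]: [(0, 0) (41, 0) (41, 18) (0, 18)]
2. ⊥bis P8·P0 via (13.075,8.375): [(17.9841, 0) (41, 0) (41, 18) (7.4332, 18)]  |A|=509.2444
3. ⊥bis P8·P1 via (25.4,10.815): [(17.9841, 0) (18.6063, 0) (29.9134, 18) (7.4332, 18)]  |A|=207.922
4. ⊥bis P8·P2 via (26.13,10.58): [(17.9841, 0) (18.6063, 0) (29.9134, 18) (7.4332, 18)]  |A|=207.922
5. ⊥bis P8·P3 via (13.91,7.23): [(13.3025, 7.9868) (19.0922, 0.7736) (29.9134, 18) (7.4332, 18)]  |A|=201.4454
6. ⊥bis P8·P4 via (12.08,12.04): [(12.4193, 9.4935) (13.3025, 7.9868) (19.0922, 0.7736) (29.9134, 18) (11.2858, 18)]  |A|=185.0594
7. ⊥bis P8·P5 via (11.985,8.73): [(12.4193, 9.4935) (13.3025, 7.9868) (19.0922, 0.7736) (29.9134, 18) (11.2858, 18)]  |A|=185.0594
8. ⊥bis P8·P6 via (16.12,10.58): [(20.201, 2.5385) (29.9134, 18) (12.3544, 18)]  |A|=135.7438
9. ⊥bis P8·P7 via (19.195,10.77): [(13.3637, 16.0112) (23.1428, 7.2217) (29.9134, 18) (12.3544, 18)]  |A|=99.9168
10. ⊥bis P8·P9 via (23.12,9.05): [(13.3637, 16.0112) (21.7189, 8.5015) (24.6733, 9.6581) (29.9134, 18) (12.3544, 18)]  |A|=97.2029
11. canonical 5-gon: [(13.3637, 16.0112) (21.7189, 8.5015) (24.6733, 9.6581) (29.9134, 18) (12.3544, 18)]
12. shoelace: 97.2029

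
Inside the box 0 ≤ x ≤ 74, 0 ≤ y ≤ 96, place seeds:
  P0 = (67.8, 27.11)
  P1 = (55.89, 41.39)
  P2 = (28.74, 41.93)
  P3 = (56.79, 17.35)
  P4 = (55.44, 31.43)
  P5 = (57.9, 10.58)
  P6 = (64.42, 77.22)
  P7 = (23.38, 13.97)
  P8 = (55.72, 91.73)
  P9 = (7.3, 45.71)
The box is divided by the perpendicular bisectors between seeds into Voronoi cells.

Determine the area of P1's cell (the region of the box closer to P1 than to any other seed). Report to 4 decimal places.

1. box [0,74]×[0,96]: [(0, 0) (74, 0) (74, 96) (0, 96)]
2. ⊥bis P1·P0 via (61.845,34.25): [(0, 0) (20.7795, 0) (74, 44.3877) (74, 96) (0, 96)]  |A|=5922.833
3. ⊥bis P1·P2 via (42.315,41.66): [(41.8357, 17.5616) (74, 44.3877) (74, 96) (43.3958, 96)]  |A|=2030.3102
4. ⊥bis P1·P3 via (56.34,29.37): [(42.0599, 28.8354) (55.9777, 29.3564) (74, 44.3877) (74, 96) (43.3958, 96)]  |A|=1951.9156
5. ⊥bis P1·P4 via (55.665,36.41): [(42.2227, 37.0173) (63.9842, 36.0341) (74, 44.3877) (74, 96) (43.3958, 96)]  |A|=1818.4266
6. ⊥bis P1·P5 via (56.895,25.985): [(42.2227, 37.0173) (63.9842, 36.0341) (74, 44.3877) (74, 96) (43.3958, 96)]  |A|=1818.4266
7. ⊥bis P1·P6 via (60.155,59.305): [(42.7484, 63.449) (42.2227, 37.0173) (63.9842, 36.0341) (74, 44.3877) (74, 56.0089)]  |A|=695.4345
8. ⊥bis P1·P7 via (39.635,27.68): [(42.7484, 63.449) (42.2227, 37.0173) (63.9842, 36.0341) (74, 44.3877) (74, 56.0089)]  |A|=695.4345
9. ⊥bis P1·P8 via (55.805,66.56): [(42.7484, 63.449) (42.2227, 37.0173) (63.9842, 36.0341) (74, 44.3877) (74, 56.0089)]  |A|=695.4345
10. ⊥bis P1·P9 via (31.595,43.55): [(42.7484, 63.449) (42.2227, 37.0173) (63.9842, 36.0341) (74, 44.3877) (74, 56.0089)]  |A|=695.4345
11. canonical 5-gon: [(42.7484, 63.449) (42.2227, 37.0173) (63.9842, 36.0341) (74, 44.3877) (74, 56.0089)]
12. shoelace: 695.4345

Area of P1's cell: 695.4345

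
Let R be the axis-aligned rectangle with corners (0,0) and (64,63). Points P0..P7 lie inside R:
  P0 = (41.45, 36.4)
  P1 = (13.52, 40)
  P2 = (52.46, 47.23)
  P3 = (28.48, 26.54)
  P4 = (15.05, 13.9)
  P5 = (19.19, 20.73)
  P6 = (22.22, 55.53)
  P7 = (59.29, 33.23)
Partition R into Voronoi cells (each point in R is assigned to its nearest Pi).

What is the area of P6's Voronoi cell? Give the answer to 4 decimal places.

Area of P6's cell: 535.6706

1. box [0,64]×[0,63]: [(0, 0) (64, 0) (64, 63) (0, 63)]
2. ⊥bis P6·P0 via (31.835,45.965): [(0, 13.9636) (48.7814, 63) (0, 63)]  |A|=1196.0328
3. ⊥bis P6·P1 via (17.87,47.765): [(0, 57.7759) (27.9873, 42.0972) (48.7814, 63) (0, 63)]  |A|=582.9383
4. ⊥bis P6·P2 via (37.34,51.38): [(0, 57.7759) (27.9873, 42.0972) (37.385, 51.544) (40.5294, 63) (0, 63)]  |A|=535.6706
5. ⊥bis P6·P3 via (25.35,41.035): [(0, 57.7759) (27.9873, 42.0972) (37.385, 51.544) (40.5294, 63) (0, 63)]  |A|=535.6706
6. ⊥bis P6·P4 via (18.635,34.715): [(0, 57.7759) (27.9873, 42.0972) (37.385, 51.544) (40.5294, 63) (0, 63)]  |A|=535.6706
7. ⊥bis P6·P5 via (20.705,38.13): [(0, 57.7759) (27.9873, 42.0972) (37.385, 51.544) (40.5294, 63) (0, 63)]  |A|=535.6706
8. ⊥bis P6·P7 via (40.755,44.38): [(0, 57.7759) (27.9873, 42.0972) (37.385, 51.544) (40.5294, 63) (0, 63)]  |A|=535.6706
9. canonical 5-gon: [(0, 57.7759) (27.9873, 42.0972) (37.385, 51.544) (40.5294, 63) (0, 63)]
10. shoelace: 535.6706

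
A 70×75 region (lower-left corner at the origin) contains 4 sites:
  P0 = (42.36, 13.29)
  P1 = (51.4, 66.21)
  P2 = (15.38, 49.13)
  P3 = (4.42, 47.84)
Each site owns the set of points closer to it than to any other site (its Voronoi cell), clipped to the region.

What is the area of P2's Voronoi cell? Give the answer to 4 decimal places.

Area of P2's cell: 1165.6158

1. box [0,70]×[0,75]: [(0, 0) (70, 0) (70, 75) (0, 75)]
2. ⊥bis P2·P0 via (28.87,31.21): [(0, 9.4769) (70, 62.1723) (70, 75) (0, 75)]  |A|=2742.2777
3. ⊥bis P2·P1 via (33.39,57.67): [(0, 9.4769) (41.4473, 40.678) (25.1724, 75) (0, 75)]  |A|=1789.8594
4. ⊥bis P2·P3 via (9.9,48.485): [(13.3118, 19.4979) (41.4473, 40.678) (25.1724, 75) (6.7792, 75)]  |A|=1165.6158
5. canonical 4-gon: [(13.3118, 19.4979) (41.4473, 40.678) (25.1724, 75) (6.7792, 75)]
6. shoelace: 1165.6158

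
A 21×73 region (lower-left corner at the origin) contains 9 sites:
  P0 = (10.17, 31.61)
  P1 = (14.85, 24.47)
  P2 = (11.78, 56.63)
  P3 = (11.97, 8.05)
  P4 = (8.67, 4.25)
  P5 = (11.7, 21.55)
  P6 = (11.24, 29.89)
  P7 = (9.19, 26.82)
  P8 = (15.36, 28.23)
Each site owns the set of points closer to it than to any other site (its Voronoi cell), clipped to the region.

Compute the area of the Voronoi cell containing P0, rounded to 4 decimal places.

Area of P0's cell: 237.5343

1. box [0,21]×[0,73]: [(0, 0) (21, 0) (21, 73) (0, 73)]
2. ⊥bis P0·P1 via (12.51,28.04): [(0, 19.8402) (21, 33.6049) (21, 73) (0, 73)]  |A|=971.8271
3. ⊥bis P0·P2 via (10.975,44.12): [(0, 44.8262) (0, 19.8402) (21, 33.6049) (21, 43.4749)]  |A|=365.9889
4. ⊥bis P0·P3 via (11.07,19.83): [(0, 44.8262) (0, 19.8402) (21, 33.6049) (21, 43.4749)]  |A|=365.9889
5. ⊥bis P0·P4 via (9.42,17.93): [(0, 44.8262) (0, 19.8402) (21, 33.6049) (21, 43.4749)]  |A|=365.9889
6. ⊥bis P0·P5 via (10.935,26.58): [(0, 44.8262) (0, 24.9169) (10.0854, 26.4508) (21, 33.6049) (21, 43.4749)]  |A|=340.3883
7. ⊥bis P0·P6 via (10.705,30.75): [(0, 44.8262) (0, 24.9169) (1.7583, 25.1843) (21, 37.1544) (21, 43.4749)]  |A|=283.3634
8. ⊥bis P0·P7 via (9.68,29.215): [(0, 44.8262) (0, 31.1955) (8.5945, 29.4371) (21, 37.1544) (21, 43.4749)]  |A|=253.5581
9. ⊥bis P0·P8 via (12.765,29.92): [(0, 44.8262) (0, 31.1955) (8.5945, 29.4371) (15.0767, 33.4696) (21, 42.5649) (21, 43.4749)]  |A|=237.5343
10. canonical 6-gon: [(0, 44.8262) (0, 31.1955) (8.5945, 29.4371) (15.0767, 33.4696) (21, 42.5649) (21, 43.4749)]
11. shoelace: 237.5343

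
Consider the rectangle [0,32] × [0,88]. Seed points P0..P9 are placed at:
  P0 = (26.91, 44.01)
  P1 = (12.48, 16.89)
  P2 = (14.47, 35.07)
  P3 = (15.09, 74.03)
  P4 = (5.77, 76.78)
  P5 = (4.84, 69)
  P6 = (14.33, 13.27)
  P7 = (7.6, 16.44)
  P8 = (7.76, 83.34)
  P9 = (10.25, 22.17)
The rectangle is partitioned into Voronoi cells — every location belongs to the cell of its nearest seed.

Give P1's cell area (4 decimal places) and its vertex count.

1. box [0,32]×[0,88]: [(0, 0) (32, 0) (32, 88) (0, 88)]
2. ⊥bis P1·P0 via (19.695,30.45): [(0, 40.9293) (0, 0) (32, 0) (32, 23.9028)]  |A|=1037.3131
3. ⊥bis P1·P2 via (13.475,25.98): [(31.8829, 23.9651) (0, 27.455) (0, 0) (32, 0) (32, 23.9028)]  |A|=822.5127
4. ⊥bis P1·P3 via (13.785,45.46): [(31.8829, 23.9651) (0, 27.455) (0, 0) (32, 0) (32, 23.9028)]  |A|=822.5127
5. ⊥bis P1·P4 via (9.125,46.835): [(31.8829, 23.9651) (0, 27.455) (0, 0) (32, 0) (32, 23.9028)]  |A|=822.5127
6. ⊥bis P1·P5 via (8.66,42.945): [(31.8829, 23.9651) (0, 27.455) (0, 0) (32, 0) (32, 23.9028)]  |A|=822.5127
7. ⊥bis P1·P6 via (13.405,15.08): [(30.9835, 24.0635) (0, 27.455) (0, 8.2294)]  |A|=297.8385
8. ⊥bis P1·P7 via (10.04,16.665): [(10.331, 13.509) (30.9835, 24.0635) (9.1373, 26.4548)]  |A|=139.9811
9. ⊥bis P1·P8 via (10.12,50.115): [(10.331, 13.509) (30.9835, 24.0635) (9.1373, 26.4548)]  |A|=139.9811
10. ⊥bis P1·P9 via (11.365,19.53): [(9.8354, 18.884) (10.331, 13.509) (30.9835, 24.0635) (23.9277, 24.8358)]  |A|=84.5581
11. canonical 4-gon: [(9.8354, 18.884) (10.331, 13.509) (30.9835, 24.0635) (23.9277, 24.8358)]
12. shoelace: 84.5581

Area of P1's cell: 84.5581 (4 vertices)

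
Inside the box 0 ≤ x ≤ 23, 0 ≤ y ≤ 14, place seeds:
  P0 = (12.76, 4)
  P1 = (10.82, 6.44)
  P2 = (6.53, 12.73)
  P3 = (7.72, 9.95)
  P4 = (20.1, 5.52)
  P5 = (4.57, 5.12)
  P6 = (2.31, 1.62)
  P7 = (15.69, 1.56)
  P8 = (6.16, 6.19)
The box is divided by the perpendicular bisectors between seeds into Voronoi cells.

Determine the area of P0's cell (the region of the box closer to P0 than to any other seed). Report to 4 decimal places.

1. box [0,23]×[0,14]: [(0, 0) (23, 0) (23, 14) (0, 14)]
2. ⊥bis P0·P1 via (11.79,5.22): [(5.2246, 0) (23, 0) (23, 14) (22.8329, 14)]  |A|=125.5973
3. ⊥bis P0·P2 via (9.645,8.365): [(5.2246, 0) (23, 0) (23, 14) (22.8329, 14)]  |A|=125.5973
4. ⊥bis P0·P3 via (10.24,6.975): [(5.2246, 0) (23, 0) (23, 14) (22.8329, 14)]  |A|=125.5973
5. ⊥bis P0·P4 via (16.43,4.76): [(15.6922, 8.3226) (5.2246, 0) (17.4157, 0)]  |A|=50.7308
6. ⊥bis P0·P5 via (8.665,4.56): [(15.6922, 8.3226) (8.385, 2.5128) (8.0414, 0) (17.4157, 0)]  |A|=47.1918
7. ⊥bis P0·P6 via (7.535,2.81): [(15.6922, 8.3226) (8.385, 2.5128) (8.0915, 0.3664) (8.175, 0) (17.4157, 0)]  |A|=47.1673
8. ⊥bis P0·P7 via (14.225,2.78): [(16.3192, 5.2948) (15.6922, 8.3226) (8.385, 2.5128) (8.0915, 0.3664) (8.175, 0) (11.9099, 0)]  |A|=32.5912
9. ⊥bis P0·P8 via (9.46,5.095): [(16.3192, 5.2948) (15.6922, 8.3226) (8.6813, 2.7484) (8.2321, 1.3945) (8.0915, 0.3664) (8.175, 0) (11.9099, 0)]  |A|=32.4436
10. canonical 7-gon: [(16.3192, 5.2948) (15.6922, 8.3226) (8.6813, 2.7484) (8.2321, 1.3945) (8.0915, 0.3664) (8.175, 0) (11.9099, 0)]
11. shoelace: 32.4436

Area of P0's cell: 32.4436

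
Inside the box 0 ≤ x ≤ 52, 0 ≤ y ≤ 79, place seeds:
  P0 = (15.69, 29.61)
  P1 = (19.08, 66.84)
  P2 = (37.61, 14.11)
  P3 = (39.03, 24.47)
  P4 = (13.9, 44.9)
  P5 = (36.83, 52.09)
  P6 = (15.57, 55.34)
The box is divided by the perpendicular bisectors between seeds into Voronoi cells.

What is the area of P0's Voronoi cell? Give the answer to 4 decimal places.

Area of P0's cell: 842.4356

1. box [0,52]×[0,79]: [(0, 0) (52, 0) (52, 79) (0, 79)]
2. ⊥bis P0·P1 via (17.385,48.225): [(0, 49.808) (0, 0) (52, 0) (52, 45.0731)]  |A|=2466.9089
3. ⊥bis P0·P2 via (26.65,21.86): [(43.6049, 45.8375) (0, 49.808) (0, 0) (11.1924, 0)]  |A|=1342.4534
4. ⊥bis P0·P3 via (27.36,27.04): [(26.0244, 20.9753) (31.7376, 46.9181) (0, 49.808) (0, 0) (11.1924, 0)]  |A|=1185.4311
5. ⊥bis P0·P4 via (14.795,37.255): [(26.0244, 20.9753) (30.0016, 39.0352) (0, 35.5229) (0, 0) (11.1924, 0)]  |A|=843.5434
6. ⊥bis P0·P5 via (26.26,40.85): [(26.0244, 20.9753) (29.6908, 37.6237) (28.3904, 38.8466) (0, 35.5229) (0, 0) (11.1924, 0)]  |A|=842.4356
7. ⊥bis P0·P6 via (15.63,42.475): [(26.0244, 20.9753) (29.6908, 37.6237) (28.3904, 38.8466) (0, 35.5229) (0, 0) (11.1924, 0)]  |A|=842.4356
8. canonical 6-gon: [(26.0244, 20.9753) (29.6908, 37.6237) (28.3904, 38.8466) (0, 35.5229) (0, 0) (11.1924, 0)]
9. shoelace: 842.4356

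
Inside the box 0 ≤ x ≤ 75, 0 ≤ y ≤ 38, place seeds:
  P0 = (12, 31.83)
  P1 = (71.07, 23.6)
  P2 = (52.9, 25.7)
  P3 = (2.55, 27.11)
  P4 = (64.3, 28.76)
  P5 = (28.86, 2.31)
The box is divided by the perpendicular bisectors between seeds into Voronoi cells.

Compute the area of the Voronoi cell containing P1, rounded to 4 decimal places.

Area of P1's cell: 387.2242

1. box [0,75]×[0,38]: [(0, 0) (75, 0) (75, 38) (0, 38)]
2. ⊥bis P1·P0 via (41.535,27.715): [(37.6736, 0) (75, 0) (75, 38) (42.968, 38)]  |A|=1317.8107
3. ⊥bis P1·P2 via (61.985,24.65): [(59.1361, 0) (75, 0) (75, 38) (63.5279, 38)]  |A|=519.384
4. ⊥bis P1·P3 via (36.81,25.355): [(59.1361, 0) (75, 0) (75, 38) (63.5279, 38)]  |A|=519.384
5. ⊥bis P1·P4 via (67.685,26.18): [(61.1746, 17.6383) (59.1361, 0) (75, 0) (75, 35.7774)]  |A|=387.2242
6. ⊥bis P1·P5 via (49.965,12.955): [(61.1746, 17.6383) (59.1361, 0) (75, 0) (75, 35.7774)]  |A|=387.2242
7. canonical 4-gon: [(61.1746, 17.6383) (59.1361, 0) (75, 0) (75, 35.7774)]
8. shoelace: 387.2242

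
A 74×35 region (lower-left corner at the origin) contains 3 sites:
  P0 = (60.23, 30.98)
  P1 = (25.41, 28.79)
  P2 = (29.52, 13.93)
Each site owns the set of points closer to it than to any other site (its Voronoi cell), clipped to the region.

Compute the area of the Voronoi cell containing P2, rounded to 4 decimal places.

1. box [0,74]×[0,35]: [(0, 0) (74, 0) (74, 35) (0, 35)]
2. ⊥bis P2·P0 via (44.875,22.455): [(0, 0) (57.3419, 0) (37.9101, 35) (0, 35)]  |A|=1666.9095
3. ⊥bis P2·P1 via (27.465,21.36): [(0, 13.7637) (0, 0) (57.3419, 0) (43.0845, 25.6801)]  |A|=1032.7719
4. canonical 4-gon: [(0, 13.7637) (0, 0) (57.3419, 0) (43.0845, 25.6801)]
5. shoelace: 1032.7719

Area of P2's cell: 1032.7719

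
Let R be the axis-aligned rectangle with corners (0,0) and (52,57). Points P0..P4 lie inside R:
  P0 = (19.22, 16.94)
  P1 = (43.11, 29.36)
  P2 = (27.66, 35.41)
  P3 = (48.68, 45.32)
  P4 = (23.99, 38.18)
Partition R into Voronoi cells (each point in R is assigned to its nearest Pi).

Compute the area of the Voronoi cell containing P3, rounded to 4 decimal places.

Area of P3's cell: 326.1877

1. box [0,52]×[0,57]: [(0, 0) (52, 0) (52, 57) (0, 57)]
2. ⊥bis P3·P0 via (33.95,31.13): [(52, 12.3931) (52, 57) (9.0284, 57)]  |A|=958.415
3. ⊥bis P3·P1 via (45.895,37.34): [(18.8877, 46.7655) (52, 35.2094) (52, 57) (9.0284, 57)]  |A|=580.6658
4. ⊥bis P3·P2 via (38.17,40.365): [(38.3557, 39.9712) (52, 35.2094) (52, 57) (30.3273, 57)]  |A|=333.1891
5. ⊥bis P3·P4 via (36.335,41.75): [(34.4596, 48.2351) (38.3557, 39.9712) (52, 35.2094) (52, 57) (31.9249, 57)]  |A|=326.1877
6. canonical 5-gon: [(34.4596, 48.2351) (38.3557, 39.9712) (52, 35.2094) (52, 57) (31.9249, 57)]
7. shoelace: 326.1877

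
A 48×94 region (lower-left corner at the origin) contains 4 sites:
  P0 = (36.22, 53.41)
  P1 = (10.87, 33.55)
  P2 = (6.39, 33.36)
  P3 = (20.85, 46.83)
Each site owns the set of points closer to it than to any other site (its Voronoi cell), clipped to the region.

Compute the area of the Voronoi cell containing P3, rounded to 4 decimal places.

Area of P3's cell: 1198.0656

1. box [0,48]×[0,94]: [(0, 0) (48, 0) (48, 94) (0, 94)]
2. ⊥bis P3·P0 via (28.535,50.12): [(0, 0) (48, 0) (48, 4.6524) (9.7497, 94) (0, 94)]  |A|=2803.2121
3. ⊥bis P3·P1 via (15.86,40.19): [(0, 52.1089) (40.8146, 21.4365) (9.7497, 94) (0, 94)]  |A|=1208.6205
4. ⊥bis P3·P2 via (13.62,40.095): [(0, 54.716) (8.0969, 46.024) (40.8146, 21.4365) (9.7497, 94) (0, 94)]  |A|=1198.0656
5. canonical 5-gon: [(0, 54.716) (8.0969, 46.024) (40.8146, 21.4365) (9.7497, 94) (0, 94)]
6. shoelace: 1198.0656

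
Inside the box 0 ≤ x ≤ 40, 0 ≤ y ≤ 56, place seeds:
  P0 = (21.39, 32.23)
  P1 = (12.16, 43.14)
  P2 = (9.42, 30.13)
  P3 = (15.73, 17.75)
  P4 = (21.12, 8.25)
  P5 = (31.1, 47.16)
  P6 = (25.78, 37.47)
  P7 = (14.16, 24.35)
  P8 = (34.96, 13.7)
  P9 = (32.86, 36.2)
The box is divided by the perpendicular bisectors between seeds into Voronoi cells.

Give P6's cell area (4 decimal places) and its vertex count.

Area of P6's cell: 96.5523 (4 vertices)

1. box [0,40]×[0,56]: [(0, 0) (40, 0) (40, 56) (0, 56)]
2. ⊥bis P6·P0 via (23.585,34.85): [(0, 54.6092) (40, 21.0977) (40, 56) (0, 56)]  |A|=725.8615
3. ⊥bis P6·P1 via (18.97,40.305): [(18.4797, 39.1272) (40, 21.0977) (40, 56) (25.5038, 56)]  |A|=497.8498
4. ⊥bis P6·P2 via (17.6,33.8): [(18.4797, 39.1272) (40, 21.0977) (40, 56) (25.5038, 56)]  |A|=497.8498
5. ⊥bis P6·P3 via (20.755,27.61): [(18.4797, 39.1272) (40, 21.0977) (40, 56) (25.5038, 56)]  |A|=497.8498
6. ⊥bis P6·P4 via (23.45,22.86): [(18.4797, 39.1272) (40, 21.0977) (40, 56) (25.5038, 56)]  |A|=497.8498
7. ⊥bis P6·P5 via (28.44,42.315): [(21.4129, 46.173) (18.4797, 39.1272) (40, 21.0977) (40, 35.9683)]  |A|=240.4574
8. ⊥bis P6·P7 via (19.97,30.91): [(21.4129, 46.173) (18.4797, 39.1272) (40, 21.0977) (40, 35.9683)]  |A|=240.4574
9. ⊥bis P6·P8 via (30.37,25.585): [(21.4129, 46.173) (18.4797, 39.1272) (33.2954, 26.7148) (40, 29.3041) (40, 35.9683)]  |A|=212.9471
10. ⊥bis P6·P9 via (29.32,36.835): [(30.136, 41.3839) (21.4129, 46.173) (18.4797, 39.1272) (28.2612, 30.9324)]  |A|=96.5523
11. canonical 4-gon: [(30.136, 41.3839) (21.4129, 46.173) (18.4797, 39.1272) (28.2612, 30.9324)]
12. shoelace: 96.5523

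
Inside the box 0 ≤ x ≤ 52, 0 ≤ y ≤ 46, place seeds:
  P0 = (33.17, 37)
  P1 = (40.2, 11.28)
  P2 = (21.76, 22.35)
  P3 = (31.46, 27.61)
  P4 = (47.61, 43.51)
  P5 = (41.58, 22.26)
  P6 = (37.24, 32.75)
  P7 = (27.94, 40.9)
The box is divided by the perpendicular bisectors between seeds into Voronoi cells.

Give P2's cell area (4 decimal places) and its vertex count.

1. box [0,52]×[0,46]: [(0, 0) (52, 0) (52, 46) (0, 46)]
2. ⊥bis P2·P0 via (27.465,29.675): [(0, 0) (52, 0) (52, 10.5662) (6.5043, 46) (0, 46)]  |A|=1585.9571
3. ⊥bis P2·P1 via (30.98,16.815): [(0, 0) (20.8855, 0) (35.1207, 23.7124) (6.5043, 46) (0, 46)]  |A|=1127.8824
4. ⊥bis P2·P3 via (26.61,24.98): [(0, 0) (20.8855, 0) (31.0103, 16.8654) (21.5775, 34.2604) (6.5043, 46) (0, 46)]  |A|=1059.839
5. ⊥bis P2·P4 via (34.685,32.93): [(0, 0) (20.8855, 0) (31.0103, 16.8654) (21.5775, 34.2604) (6.5043, 46) (0, 46)]  |A|=1059.839
6. ⊥bis P2·P5 via (31.67,22.305): [(0, 0) (20.8855, 0) (31.0103, 16.8654) (21.5775, 34.2604) (6.5043, 46) (0, 46)]  |A|=1059.839
7. ⊥bis P2·P6 via (29.5,27.55): [(0, 0) (20.8855, 0) (31.0103, 16.8654) (21.5775, 34.2604) (6.5043, 46) (0, 46)]  |A|=1059.839
8. ⊥bis P2·P7 via (24.85,31.625): [(0, 39.9039) (0, 0) (20.8855, 0) (31.0103, 16.8654) (22.6002, 32.3745)]  |A|=938.4297
9. canonical 5-gon: [(0, 39.9039) (0, 0) (20.8855, 0) (31.0103, 16.8654) (22.6002, 32.3745)]
10. shoelace: 938.4297

Area of P2's cell: 938.4297 (5 vertices)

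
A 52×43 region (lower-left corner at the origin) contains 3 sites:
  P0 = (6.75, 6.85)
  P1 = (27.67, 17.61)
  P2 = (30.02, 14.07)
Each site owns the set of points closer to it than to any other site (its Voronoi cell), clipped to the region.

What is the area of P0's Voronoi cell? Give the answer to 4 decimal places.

Area of P0's cell: 526.4413

1. box [0,52]×[0,43]: [(0, 0) (52, 0) (52, 43) (0, 43)]
2. ⊥bis P0·P1 via (17.21,12.23): [(0, 0) (23.5004, 0) (1.3837, 43) (0, 43)]  |A|=535.0088
3. ⊥bis P0·P2 via (18.385,10.46): [(0, 0) (21.6304, 0) (18.7873, 9.1633) (1.3837, 43) (0, 43)]  |A|=526.4413
4. canonical 5-gon: [(0, 0) (21.6304, 0) (18.7873, 9.1633) (1.3837, 43) (0, 43)]
5. shoelace: 526.4413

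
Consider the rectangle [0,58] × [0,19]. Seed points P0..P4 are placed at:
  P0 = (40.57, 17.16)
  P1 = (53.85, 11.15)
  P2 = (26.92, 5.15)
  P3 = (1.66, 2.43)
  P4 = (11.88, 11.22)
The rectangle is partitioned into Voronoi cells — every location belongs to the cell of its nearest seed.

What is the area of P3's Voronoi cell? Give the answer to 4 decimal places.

Area of P3's cell: 92.8814

1. box [0,58]×[0,19]: [(0, 0) (58, 0) (58, 19) (0, 19)]
2. ⊥bis P3·P0 via (21.115,9.795): [(0, 0) (24.8231, 0) (17.6303, 19) (0, 19)]  |A|=403.3069
3. ⊥bis P3·P1 via (27.755,6.79): [(0, 0) (24.8231, 0) (17.6303, 19) (0, 19)]  |A|=403.3069
4. ⊥bis P3·P2 via (14.29,3.79): [(0, 0) (14.6981, 0) (12.6522, 19) (0, 19)]  |A|=259.8278
5. ⊥bis P3·P4 via (6.77,6.825): [(0, 14.6964) (0, 0) (12.64, 0)]  |A|=92.8814
6. canonical 3-gon: [(0, 14.6964) (0, 0) (12.64, 0)]
7. shoelace: 92.8814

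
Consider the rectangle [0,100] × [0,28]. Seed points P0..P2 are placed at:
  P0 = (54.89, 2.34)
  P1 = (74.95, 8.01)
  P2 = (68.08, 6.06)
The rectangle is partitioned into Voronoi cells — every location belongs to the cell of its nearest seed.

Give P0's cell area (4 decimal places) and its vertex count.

Area of P0's cell: 1644.1905 (4 vertices)

1. box [0,100]×[0,28]: [(0, 0) (100, 0) (100, 28) (0, 28)]
2. ⊥bis P0·P1 via (64.92,5.175): [(0, 0) (66.3827, 0) (58.4685, 28) (0, 28)]  |A|=1747.9167
3. ⊥bis P0·P2 via (61.485,4.2): [(0, 0) (62.6695, 0) (54.7726, 28) (0, 28)]  |A|=1644.1905
4. canonical 4-gon: [(0, 0) (62.6695, 0) (54.7726, 28) (0, 28)]
5. shoelace: 1644.1905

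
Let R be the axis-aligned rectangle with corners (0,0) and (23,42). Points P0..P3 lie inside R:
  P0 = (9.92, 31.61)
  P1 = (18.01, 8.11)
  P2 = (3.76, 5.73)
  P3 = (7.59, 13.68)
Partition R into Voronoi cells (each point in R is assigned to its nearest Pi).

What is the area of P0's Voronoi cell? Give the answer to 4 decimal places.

1. box [0,23]×[0,42]: [(0, 0) (23, 0) (23, 42) (0, 42)]
2. ⊥bis P0·P1 via (13.965,19.86): [(0, 15.0525) (23, 22.9703) (23, 42) (0, 42)]  |A|=528.7376
3. ⊥bis P0·P2 via (6.84,18.67): [(0, 20.2981) (9.0088, 18.1538) (23, 22.9703) (23, 42) (0, 42)]  |A|=505.1094
4. ⊥bis P0·P3 via (8.755,22.645): [(0, 23.7827) (18.4103, 21.3903) (23, 22.9703) (23, 42) (0, 42)]  |A|=448.3746
5. canonical 5-gon: [(0, 23.7827) (18.4103, 21.3903) (23, 22.9703) (23, 42) (0, 42)]
6. shoelace: 448.3746

Area of P0's cell: 448.3746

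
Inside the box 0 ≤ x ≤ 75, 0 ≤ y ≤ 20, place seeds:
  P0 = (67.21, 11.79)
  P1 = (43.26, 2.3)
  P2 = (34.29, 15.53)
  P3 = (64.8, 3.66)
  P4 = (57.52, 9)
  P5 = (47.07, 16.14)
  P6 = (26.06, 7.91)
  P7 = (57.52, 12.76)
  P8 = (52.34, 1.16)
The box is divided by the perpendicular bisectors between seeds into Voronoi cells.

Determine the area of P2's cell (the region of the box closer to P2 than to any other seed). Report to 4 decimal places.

1. box [0,75]×[0,20]: [(0, 0) (75, 0) (75, 20) (0, 20)]
2. ⊥bis P2·P0 via (50.75,13.66): [(0, 0) (49.1981, 0) (51.4703, 20) (0, 20)]  |A|=1006.6838
3. ⊥bis P2·P1 via (38.775,8.915): [(0, 0) (25.6261, 0) (51.1653, 17.3157) (51.4703, 20) (0, 20)]  |A|=802.6012
4. ⊥bis P2·P3 via (49.545,9.595): [(0, 0) (25.6261, 0) (51.1653, 17.3157) (51.4703, 20) (0, 20)]  |A|=802.6012
5. ⊥bis P2·P4 via (45.905,12.265): [(0, 0) (25.6261, 0) (46.4204, 14.0986) (48.0793, 20) (0, 20)]  |A|=786.7178
6. ⊥bis P2·P5 via (40.68,15.835): [(0, 0) (25.6261, 0) (40.9402, 10.383) (40.4812, 20) (0, 20)]  |A|=737.0939
7. ⊥bis P2·P6 via (30.175,11.72): [(35.0871, 6.4146) (40.9402, 10.383) (40.4812, 20) (22.5087, 20)]  |A|=151.1368
8. ⊥bis P2·P7 via (45.905,14.145): [(35.0871, 6.4146) (40.9402, 10.383) (40.4812, 20) (22.5087, 20)]  |A|=151.1368
9. ⊥bis P2·P8 via (43.315,8.345): [(35.0871, 6.4146) (40.9402, 10.383) (40.4812, 20) (22.5087, 20)]  |A|=151.1368
10. canonical 4-gon: [(35.0871, 6.4146) (40.9402, 10.383) (40.4812, 20) (22.5087, 20)]
11. shoelace: 151.1368

Area of P2's cell: 151.1368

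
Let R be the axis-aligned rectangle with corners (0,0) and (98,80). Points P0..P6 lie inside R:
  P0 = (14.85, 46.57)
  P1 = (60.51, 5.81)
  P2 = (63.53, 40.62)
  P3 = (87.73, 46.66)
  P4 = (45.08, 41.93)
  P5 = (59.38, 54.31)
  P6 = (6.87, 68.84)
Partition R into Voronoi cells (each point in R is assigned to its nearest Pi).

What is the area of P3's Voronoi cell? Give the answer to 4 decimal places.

Area of P3's cell: 1290.6424

1. box [0,98]×[0,80]: [(0, 0) (98, 0) (98, 80) (0, 80)]
2. ⊥bis P3·P0 via (51.29,46.615): [(51.3476, 0) (98, 0) (98, 80) (51.2488, 80)]  |A|=3736.1465
3. ⊥bis P3·P1 via (74.12,26.235): [(51.2964, 41.4433) (98, 10.3228) (98, 80) (51.2488, 80)]  |A|=2528.3753
4. ⊥bis P3·P2 via (75.63,43.64): [(81.1419, 21.5561) (98, 10.3228) (98, 80) (66.555, 80)]  |A|=1506.1983
5. ⊥bis P3·P4 via (66.405,44.295): [(81.1419, 21.5561) (98, 10.3228) (98, 80) (66.555, 80)]  |A|=1506.1983
6. ⊥bis P3·P5 via (73.555,50.485): [(73.7454, 51.1907) (81.1419, 21.5561) (98, 10.3228) (98, 80) (81.5194, 80)]  |A|=1290.6424
7. ⊥bis P3·P6 via (47.3,57.75): [(73.7454, 51.1907) (81.1419, 21.5561) (98, 10.3228) (98, 80) (81.5194, 80)]  |A|=1290.6424
8. canonical 5-gon: [(73.7454, 51.1907) (81.1419, 21.5561) (98, 10.3228) (98, 80) (81.5194, 80)]
9. shoelace: 1290.6424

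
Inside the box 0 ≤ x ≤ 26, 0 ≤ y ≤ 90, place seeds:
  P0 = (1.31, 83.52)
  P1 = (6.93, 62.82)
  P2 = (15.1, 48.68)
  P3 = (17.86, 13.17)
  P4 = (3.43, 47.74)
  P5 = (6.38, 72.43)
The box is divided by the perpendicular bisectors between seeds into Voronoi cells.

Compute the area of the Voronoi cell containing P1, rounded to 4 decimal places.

Area of P1's cell: 257.2795

1. box [0,26]×[0,90]: [(0, 0) (26, 0) (26, 90) (0, 90)]
2. ⊥bis P1·P0 via (4.12,73.17): [(0, 72.0514) (0, 0) (26, 0) (26, 79.1104)]  |A|=1965.1034
3. ⊥bis P1·P2 via (11.015,55.75): [(0, 72.0514) (0, 49.3856) (26, 64.4082) (26, 79.1104)]  |A|=485.7834
4. ⊥bis P1·P3 via (12.395,37.995): [(0, 72.0514) (0, 49.3856) (26, 64.4082) (26, 79.1104)]  |A|=485.7834
5. ⊥bis P1·P4 via (5.18,55.28): [(0, 72.0514) (0, 56.4823) (8.7625, 54.4485) (26, 64.4082) (26, 79.1104)]  |A|=454.6913
6. ⊥bis P1·P5 via (6.655,67.625): [(0, 67.2441) (0, 56.4823) (8.7625, 54.4485) (26, 64.4082) (26, 68.7322)]  |A|=257.2795
7. canonical 5-gon: [(0, 67.2441) (0, 56.4823) (8.7625, 54.4485) (26, 64.4082) (26, 68.7322)]
8. shoelace: 257.2795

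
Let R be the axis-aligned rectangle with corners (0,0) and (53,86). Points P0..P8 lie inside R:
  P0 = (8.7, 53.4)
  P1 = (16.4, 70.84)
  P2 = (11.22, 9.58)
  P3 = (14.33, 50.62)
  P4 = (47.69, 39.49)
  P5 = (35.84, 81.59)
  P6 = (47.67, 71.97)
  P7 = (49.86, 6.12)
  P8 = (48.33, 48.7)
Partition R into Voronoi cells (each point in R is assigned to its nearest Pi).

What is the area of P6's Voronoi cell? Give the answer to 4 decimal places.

1. box [0,53]×[0,86]: [(0, 0) (53, 0) (53, 86) (0, 86)]
2. ⊥bis P6·P0 via (28.185,62.685): [(53, 10.6096) (53, 86) (17.0749, 86)]  |A|=1354.2032
3. ⊥bis P6·P1 via (32.035,71.405): [(32.6919, 53.2271) (53, 10.6096) (53, 86) (31.5076, 86)]  |A|=1117.703
4. ⊥bis P6·P2 via (29.445,40.775): [(32.6919, 53.2271) (42.1674, 33.3422) (53, 27.0135) (53, 86) (31.5076, 86)]  |A|=1028.8549
5. ⊥bis P6·P3 via (31,61.295): [(32.4841, 58.9775) (52.9248, 27.0575) (53, 27.0135) (53, 86) (31.5076, 86)]  |A|=896.2223
6. ⊥bis P6·P4 via (47.68,55.73): [(32.4841, 58.9775) (34.5688, 55.7219) (53, 55.7333) (53, 86) (31.5076, 86)]  |A|=630.878
7. ⊥bis P6·P5 via (41.755,76.78): [(32.2626, 65.1069) (32.4841, 58.9775) (34.5688, 55.7219) (53, 55.7333) (53, 86) (49.2526, 86)]  |A|=445.504
8. ⊥bis P6·P7 via (48.765,39.045): [(32.2626, 65.1069) (32.4841, 58.9775) (34.5688, 55.7219) (53, 55.7333) (53, 86) (49.2526, 86)]  |A|=445.504
9. ⊥bis P6·P8 via (48,60.335): [(32.2626, 65.1069) (32.451, 59.894) (53, 60.4768) (53, 86) (49.2526, 86)]  |A|=357.405
10. canonical 5-gon: [(32.2626, 65.1069) (32.451, 59.894) (53, 60.4768) (53, 86) (49.2526, 86)]
11. shoelace: 357.405

Area of P6's cell: 357.4050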